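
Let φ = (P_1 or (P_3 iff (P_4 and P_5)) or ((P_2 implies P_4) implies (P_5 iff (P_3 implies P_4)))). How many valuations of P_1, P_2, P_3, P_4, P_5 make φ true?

29

P_1  P_2  P_3  P_4  P_5  |  φ
 F    F    F    F    F   |  T
 F    F    F    F    T   |  T
 F    F    F    T    F   |  T
 F    F    F    T    T   |  T
 F    F    T    F    F   |  T
 F    F    T    F    T   |  F
 F    F    T    T    F   |  F
 F    F    T    T    T   |  T
 F    T    F    F    F   |  T
 F    T    F    F    T   |  T
 F    T    F    T    F   |  T
 F    T    F    T    T   |  T
 F    T    T    F    F   |  T
 F    T    T    F    T   |  T
 F    T    T    T    F   |  F
 F    T    T    T    T   |  T
 T    F    F    F    F   |  T
 T    F    F    F    T   |  T
 T    F    F    T    F   |  T
 T    F    F    T    T   |  T
 T    F    T    F    F   |  T
 T    F    T    F    T   |  T
 T    F    T    T    F   |  T
 T    F    T    T    T   |  T
 T    T    F    F    F   |  T
 T    T    F    F    T   |  T
 T    T    F    T    F   |  T
 T    T    F    T    T   |  T
 T    T    T    F    F   |  T
 T    T    T    F    T   |  T
 T    T    T    T    F   |  T
 T    T    T    T    T   |  T
The formula is true on 29 of the 32 rows.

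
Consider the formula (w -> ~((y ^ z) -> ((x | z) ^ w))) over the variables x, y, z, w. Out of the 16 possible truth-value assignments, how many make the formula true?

11

x | y | z | w || φ
T | T | T | T || F
T | T | T | F || T
T | T | F | T || T
T | T | F | F || T
T | F | T | T || T
T | F | T | F || T
T | F | F | T || F
T | F | F | F || T
F | T | T | T || F
F | T | T | F || T
F | T | F | T || F
F | T | F | F || T
F | F | T | T || T
F | F | T | F || T
F | F | F | T || F
F | F | F | F || T
The formula is true on 11 of the 16 rows.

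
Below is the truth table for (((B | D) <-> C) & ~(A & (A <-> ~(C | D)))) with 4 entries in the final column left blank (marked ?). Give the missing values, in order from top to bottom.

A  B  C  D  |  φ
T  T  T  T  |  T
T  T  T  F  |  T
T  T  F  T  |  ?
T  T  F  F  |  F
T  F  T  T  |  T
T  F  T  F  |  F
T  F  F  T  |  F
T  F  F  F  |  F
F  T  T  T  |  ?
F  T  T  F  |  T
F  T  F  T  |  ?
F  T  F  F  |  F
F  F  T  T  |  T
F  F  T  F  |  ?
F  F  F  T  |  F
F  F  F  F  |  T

F, T, F, F

Row A=T, B=T, C=F, D=T: ((B | D) <-> C) = F, ~(A & (A <-> ~(C | D))) = T, so the formula = F.
Row A=F, B=T, C=T, D=T: ((B | D) <-> C) = T, ~(A & (A <-> ~(C | D))) = T, so the formula = T.
Row A=F, B=T, C=F, D=T: ((B | D) <-> C) = F, ~(A & (A <-> ~(C | D))) = T, so the formula = F.
Row A=F, B=F, C=T, D=F: ((B | D) <-> C) = F, ~(A & (A <-> ~(C | D))) = T, so the formula = F.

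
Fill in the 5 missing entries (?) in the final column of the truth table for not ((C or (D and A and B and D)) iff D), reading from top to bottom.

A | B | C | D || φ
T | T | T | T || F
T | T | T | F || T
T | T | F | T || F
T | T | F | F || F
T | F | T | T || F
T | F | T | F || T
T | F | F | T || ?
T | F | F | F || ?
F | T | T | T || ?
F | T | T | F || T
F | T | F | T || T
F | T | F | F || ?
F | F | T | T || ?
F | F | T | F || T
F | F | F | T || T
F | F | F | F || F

Row A=T, B=F, C=F, D=T: (C or (D and A and B and D)) = F, ((C or (D and A and B and D)) iff D) = F, so the formula = T.
Row A=T, B=F, C=F, D=F: (C or (D and A and B and D)) = F, ((C or (D and A and B and D)) iff D) = T, so the formula = F.
Row A=F, B=T, C=T, D=T: (C or (D and A and B and D)) = T, ((C or (D and A and B and D)) iff D) = T, so the formula = F.
Row A=F, B=T, C=F, D=F: (C or (D and A and B and D)) = F, ((C or (D and A and B and D)) iff D) = T, so the formula = F.
Row A=F, B=F, C=T, D=T: (C or (D and A and B and D)) = T, ((C or (D and A and B and D)) iff D) = T, so the formula = F.

T, F, F, F, F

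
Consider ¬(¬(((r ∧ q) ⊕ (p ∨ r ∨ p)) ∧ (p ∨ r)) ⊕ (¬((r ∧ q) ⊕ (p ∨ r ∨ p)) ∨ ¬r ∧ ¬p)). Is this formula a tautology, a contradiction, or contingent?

tautology

p  q  r  |  φ
F  F  F  |  T
F  F  T  |  T
F  T  F  |  T
F  T  T  |  T
T  F  F  |  T
T  F  T  |  T
T  T  F  |  T
T  T  T  |  T
Every row is T, so the formula is a tautology.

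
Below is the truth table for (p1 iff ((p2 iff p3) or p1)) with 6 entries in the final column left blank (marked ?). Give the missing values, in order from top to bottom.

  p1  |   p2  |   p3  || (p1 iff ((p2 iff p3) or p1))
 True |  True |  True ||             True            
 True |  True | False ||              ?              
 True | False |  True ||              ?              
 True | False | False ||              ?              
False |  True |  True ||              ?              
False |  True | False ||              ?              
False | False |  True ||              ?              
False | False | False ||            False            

Row p1=True, p2=True, p3=False: ((p2 iff p3) or p1) = True, so (p1 iff ((p2 iff p3) or p1)) = True.
Row p1=True, p2=False, p3=True: ((p2 iff p3) or p1) = True, so (p1 iff ((p2 iff p3) or p1)) = True.
Row p1=True, p2=False, p3=False: ((p2 iff p3) or p1) = True, so (p1 iff ((p2 iff p3) or p1)) = True.
Row p1=False, p2=True, p3=True: ((p2 iff p3) or p1) = True, so (p1 iff ((p2 iff p3) or p1)) = False.
Row p1=False, p2=True, p3=False: ((p2 iff p3) or p1) = False, so (p1 iff ((p2 iff p3) or p1)) = True.
Row p1=False, p2=False, p3=True: ((p2 iff p3) or p1) = False, so (p1 iff ((p2 iff p3) or p1)) = True.

True, True, True, False, True, True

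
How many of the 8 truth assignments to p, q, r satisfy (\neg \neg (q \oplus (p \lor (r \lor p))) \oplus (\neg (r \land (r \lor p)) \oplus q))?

p  q  r  |  (r \lor p)  (p \lor (r \lor p))  (r \land (r \lor p))  \neg (r \land (r \lor p))  φ
F  F  F  |      F                F                    F                        T              T
F  F  T  |      T                T                    T                        F              T
F  T  F  |      F                F                    F                        T              T
F  T  T  |      T                T                    T                        F              T
T  F  F  |      T                T                    F                        T              F
T  F  T  |      T                T                    T                        F              T
T  T  F  |      T                T                    F                        T              F
T  T  T  |      T                T                    T                        F              T
The formula is true on 6 of the 8 rows.

6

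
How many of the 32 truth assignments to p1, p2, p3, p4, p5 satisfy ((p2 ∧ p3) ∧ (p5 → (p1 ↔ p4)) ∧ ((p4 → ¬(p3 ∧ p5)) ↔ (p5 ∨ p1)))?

3

p1 | p2 | p3 | p4 | p5 | φ
-- | -- | -- | -- | -- | -
T  | T  | T  | T  | T  | F
T  | T  | T  | T  | F  | T
T  | T  | T  | F  | T  | F
T  | T  | T  | F  | F  | T
T  | T  | F  | T  | T  | F
T  | T  | F  | T  | F  | F
T  | T  | F  | F  | T  | F
T  | T  | F  | F  | F  | F
T  | F  | T  | T  | T  | F
T  | F  | T  | T  | F  | F
T  | F  | T  | F  | T  | F
T  | F  | T  | F  | F  | F
T  | F  | F  | T  | T  | F
T  | F  | F  | T  | F  | F
T  | F  | F  | F  | T  | F
T  | F  | F  | F  | F  | F
F  | T  | T  | T  | T  | F
F  | T  | T  | T  | F  | F
F  | T  | T  | F  | T  | T
F  | T  | T  | F  | F  | F
F  | T  | F  | T  | T  | F
F  | T  | F  | T  | F  | F
F  | T  | F  | F  | T  | F
F  | T  | F  | F  | F  | F
F  | F  | T  | T  | T  | F
F  | F  | T  | T  | F  | F
F  | F  | T  | F  | T  | F
F  | F  | T  | F  | F  | F
F  | F  | F  | T  | T  | F
F  | F  | F  | T  | F  | F
F  | F  | F  | F  | T  | F
F  | F  | F  | F  | F  | F
The formula is true on 3 of the 32 rows.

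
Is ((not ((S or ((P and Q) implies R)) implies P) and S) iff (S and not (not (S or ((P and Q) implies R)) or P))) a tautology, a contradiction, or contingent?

tautology

P | Q | R | S | φ
- | - | - | - | -
F | F | F | F | T
F | F | F | T | T
F | F | T | F | T
F | F | T | T | T
F | T | F | F | T
F | T | F | T | T
F | T | T | F | T
F | T | T | T | T
T | F | F | F | T
T | F | F | T | T
T | F | T | F | T
T | F | T | T | T
T | T | F | F | T
T | T | F | T | T
T | T | T | F | T
T | T | T | T | T
Every row is T, so the formula is a tautology.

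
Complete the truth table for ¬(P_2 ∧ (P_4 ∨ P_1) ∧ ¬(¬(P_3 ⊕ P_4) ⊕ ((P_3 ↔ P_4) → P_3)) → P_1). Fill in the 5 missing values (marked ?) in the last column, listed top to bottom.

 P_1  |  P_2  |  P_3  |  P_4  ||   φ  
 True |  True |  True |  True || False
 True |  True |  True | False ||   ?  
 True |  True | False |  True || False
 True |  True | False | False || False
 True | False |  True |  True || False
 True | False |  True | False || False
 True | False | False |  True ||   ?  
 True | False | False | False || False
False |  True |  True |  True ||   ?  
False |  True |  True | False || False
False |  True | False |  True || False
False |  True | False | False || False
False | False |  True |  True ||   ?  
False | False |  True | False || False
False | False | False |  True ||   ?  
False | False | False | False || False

False, False, True, False, False

Row P_1=True, P_2=True, P_3=True, P_4=False: (P_2 ∧ (P_4 ∨ P_1) ∧ ¬(¬(P_3 ⊕ P_4) ⊕ ((P_3 ↔ P_4) → P_3))) = False, (P_2 ∧ (P_4 ∨ P_1) ∧ ¬(¬(P_3 ⊕ P_4) ⊕ ((P_3 ↔ P_4) → P_3)) → P_1) = True, so the formula = False.
Row P_1=True, P_2=False, P_3=False, P_4=True: (P_2 ∧ (P_4 ∨ P_1) ∧ ¬(¬(P_3 ⊕ P_4) ⊕ ((P_3 ↔ P_4) → P_3))) = False, (P_2 ∧ (P_4 ∨ P_1) ∧ ¬(¬(P_3 ⊕ P_4) ⊕ ((P_3 ↔ P_4) → P_3)) → P_1) = True, so the formula = False.
Row P_1=False, P_2=True, P_3=True, P_4=True: (P_2 ∧ (P_4 ∨ P_1) ∧ ¬(¬(P_3 ⊕ P_4) ⊕ ((P_3 ↔ P_4) → P_3))) = True, (P_2 ∧ (P_4 ∨ P_1) ∧ ¬(¬(P_3 ⊕ P_4) ⊕ ((P_3 ↔ P_4) → P_3)) → P_1) = False, so the formula = True.
Row P_1=False, P_2=False, P_3=True, P_4=True: (P_2 ∧ (P_4 ∨ P_1) ∧ ¬(¬(P_3 ⊕ P_4) ⊕ ((P_3 ↔ P_4) → P_3))) = False, (P_2 ∧ (P_4 ∨ P_1) ∧ ¬(¬(P_3 ⊕ P_4) ⊕ ((P_3 ↔ P_4) → P_3)) → P_1) = True, so the formula = False.
Row P_1=False, P_2=False, P_3=False, P_4=True: (P_2 ∧ (P_4 ∨ P_1) ∧ ¬(¬(P_3 ⊕ P_4) ⊕ ((P_3 ↔ P_4) → P_3))) = False, (P_2 ∧ (P_4 ∨ P_1) ∧ ¬(¬(P_3 ⊕ P_4) ⊕ ((P_3 ↔ P_4) → P_3)) → P_1) = True, so the formula = False.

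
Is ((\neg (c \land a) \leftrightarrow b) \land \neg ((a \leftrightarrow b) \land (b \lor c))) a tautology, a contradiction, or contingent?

a  b  c  |  (c \land a)  \neg (c \land a)  (a \leftrightarrow b)  (b \lor c)  φ
0  0  0  |       0              1                    1                0       0
0  0  1  |       0              1                    1                1       0
0  1  0  |       0              1                    0                1       1
0  1  1  |       0              1                    0                1       1
1  0  0  |       0              1                    0                0       0
1  0  1  |       1              0                    0                1       1
1  1  0  |       0              1                    1                1       0
1  1  1  |       1              0                    1                1       0
3 of 8 rows are 1, so the formula is contingent.

contingent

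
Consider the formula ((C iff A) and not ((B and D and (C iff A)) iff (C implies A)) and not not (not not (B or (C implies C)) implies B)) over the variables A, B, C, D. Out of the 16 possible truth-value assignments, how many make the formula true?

2

A  B  C  D  |  φ
1  1  1  1  |  0
1  1  1  0  |  1
1  1  0  1  |  0
1  1  0  0  |  0
1  0  1  1  |  0
1  0  1  0  |  0
1  0  0  1  |  0
1  0  0  0  |  0
0  1  1  1  |  0
0  1  1  0  |  0
0  1  0  1  |  0
0  1  0  0  |  1
0  0  1  1  |  0
0  0  1  0  |  0
0  0  0  1  |  0
0  0  0  0  |  0
The formula is true on 2 of the 16 rows.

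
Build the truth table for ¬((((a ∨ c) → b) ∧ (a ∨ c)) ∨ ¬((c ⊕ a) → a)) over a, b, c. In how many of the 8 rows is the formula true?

a  b  c  |  (a ∨ c)  ((a ∨ c) → b)  (((a ∨ c) → b) ∧ (a ∨ c))  (c ⊕ a)  ((c ⊕ a) → a)  ¬((c ⊕ a) → a)  φ
0  0  0  |     0           1                    0                 0           1              0         1
0  0  1  |     1           0                    0                 1           0              1         0
0  1  0  |     0           1                    0                 0           1              0         1
0  1  1  |     1           1                    1                 1           0              1         0
1  0  0  |     1           0                    0                 1           1              0         1
1  0  1  |     1           0                    0                 0           1              0         1
1  1  0  |     1           1                    1                 1           1              0         0
1  1  1  |     1           1                    1                 0           1              0         0
The formula is true on 4 of the 8 rows.

4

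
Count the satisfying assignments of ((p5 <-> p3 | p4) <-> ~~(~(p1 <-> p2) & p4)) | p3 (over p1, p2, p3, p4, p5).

p1 | p2 | p3 | p4 | p5 | φ
-- | -- | -- | -- | -- | -
T  | T  | T  | T  | T  | T
T  | T  | T  | T  | F  | T
T  | T  | T  | F  | T  | T
T  | T  | T  | F  | F  | T
T  | T  | F  | T  | T  | F
T  | T  | F  | T  | F  | T
T  | T  | F  | F  | T  | T
T  | T  | F  | F  | F  | F
T  | F  | T  | T  | T  | T
T  | F  | T  | T  | F  | T
T  | F  | T  | F  | T  | T
T  | F  | T  | F  | F  | T
T  | F  | F  | T  | T  | T
T  | F  | F  | T  | F  | F
T  | F  | F  | F  | T  | T
T  | F  | F  | F  | F  | F
F  | T  | T  | T  | T  | T
F  | T  | T  | T  | F  | T
F  | T  | T  | F  | T  | T
F  | T  | T  | F  | F  | T
F  | T  | F  | T  | T  | T
F  | T  | F  | T  | F  | F
F  | T  | F  | F  | T  | T
F  | T  | F  | F  | F  | F
F  | F  | T  | T  | T  | T
F  | F  | T  | T  | F  | T
F  | F  | T  | F  | T  | T
F  | F  | T  | F  | F  | T
F  | F  | F  | T  | T  | F
F  | F  | F  | T  | F  | T
F  | F  | F  | F  | T  | T
F  | F  | F  | F  | F  | F
The formula is true on 24 of the 32 rows.

24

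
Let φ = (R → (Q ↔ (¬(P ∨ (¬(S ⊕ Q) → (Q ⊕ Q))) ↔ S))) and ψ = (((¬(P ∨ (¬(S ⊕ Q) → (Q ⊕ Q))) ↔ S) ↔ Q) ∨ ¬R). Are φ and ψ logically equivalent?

equivalent

P | Q | R | S || φ | ψ
F | F | F | F || T | T
F | F | F | T || T | T
F | F | T | F || T | T
F | F | T | T || T | T
F | T | F | F || T | T
F | T | F | T || T | T
F | T | T | F || T | T
F | T | T | T || T | T
T | F | F | F || T | T
T | F | F | T || T | T
T | F | T | F || F | F
T | F | T | T || T | T
T | T | F | F || T | T
T | T | F | T || T | T
T | T | T | F || T | T
T | T | T | T || F | F
The columns for φ and ψ agree on every row, so they are logically equivalent.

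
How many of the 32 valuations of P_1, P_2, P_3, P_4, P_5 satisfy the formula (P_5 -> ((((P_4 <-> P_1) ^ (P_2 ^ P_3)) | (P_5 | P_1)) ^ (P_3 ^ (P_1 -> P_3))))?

 P_1  |  P_2  |  P_3  |  P_4  |  P_5  ||   φ  
 True |  True |  True |  True |  True ||  True
 True |  True |  True |  True | False ||  True
 True |  True |  True | False |  True ||  True
 True |  True |  True | False | False ||  True
 True |  True | False |  True |  True ||  True
 True |  True | False |  True | False ||  True
 True |  True | False | False |  True ||  True
 True |  True | False | False | False ||  True
 True | False |  True |  True |  True ||  True
 True | False |  True |  True | False ||  True
 True | False |  True | False |  True ||  True
 True | False |  True | False | False ||  True
 True | False | False |  True |  True ||  True
 True | False | False |  True | False ||  True
 True | False | False | False |  True ||  True
 True | False | False | False | False ||  True
False |  True |  True |  True |  True ||  True
False |  True |  True |  True | False ||  True
False |  True |  True | False |  True ||  True
False |  True |  True | False | False ||  True
False |  True | False |  True |  True || False
False |  True | False |  True | False ||  True
False |  True | False | False |  True || False
False |  True | False | False | False ||  True
False | False |  True |  True |  True ||  True
False | False |  True |  True | False ||  True
False | False |  True | False |  True ||  True
False | False |  True | False | False ||  True
False | False | False |  True |  True || False
False | False | False |  True | False ||  True
False | False | False | False |  True || False
False | False | False | False | False ||  True
The formula is true on 28 of the 32 rows.

28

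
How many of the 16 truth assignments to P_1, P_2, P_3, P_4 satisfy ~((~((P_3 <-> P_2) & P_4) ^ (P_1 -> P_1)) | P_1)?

 P_1  |  P_2  |  P_3  |  P_4  |   φ  
----- | ----- | ----- | ----- | -----
 True |  True |  True |  True | False
 True |  True |  True | False | False
 True |  True | False |  True | False
 True |  True | False | False | False
 True | False |  True |  True | False
 True | False |  True | False | False
 True | False | False |  True | False
 True | False | False | False | False
False |  True |  True |  True | False
False |  True |  True | False |  True
False |  True | False |  True |  True
False |  True | False | False |  True
False | False |  True |  True |  True
False | False |  True | False |  True
False | False | False |  True | False
False | False | False | False |  True
The formula is true on 6 of the 16 rows.

6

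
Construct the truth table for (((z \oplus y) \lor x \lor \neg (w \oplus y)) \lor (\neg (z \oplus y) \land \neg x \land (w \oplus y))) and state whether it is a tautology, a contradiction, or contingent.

x  y  z  w  |  (z \oplus y)  (w \oplus y)  \neg (w \oplus y)  \neg (z \oplus y)  \neg x  φ
T  T  T  T  |       F             F                T                  T            F     T
T  T  T  F  |       F             T                F                  T            F     T
T  T  F  T  |       T             F                T                  F            F     T
T  T  F  F  |       T             T                F                  F            F     T
T  F  T  T  |       T             T                F                  F            F     T
T  F  T  F  |       T             F                T                  F            F     T
T  F  F  T  |       F             T                F                  T            F     T
T  F  F  F  |       F             F                T                  T            F     T
F  T  T  T  |       F             F                T                  T            T     T
F  T  T  F  |       F             T                F                  T            T     T
F  T  F  T  |       T             F                T                  F            T     T
F  T  F  F  |       T             T                F                  F            T     T
F  F  T  T  |       T             T                F                  F            T     T
F  F  T  F  |       T             F                T                  F            T     T
F  F  F  T  |       F             T                F                  T            T     T
F  F  F  F  |       F             F                T                  T            T     T
Every row is T, so the formula is a tautology.

tautology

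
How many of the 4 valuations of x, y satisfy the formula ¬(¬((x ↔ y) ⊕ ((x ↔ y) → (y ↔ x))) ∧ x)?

3

x | y || φ
T | T || F
T | F || T
F | T || T
F | F || T
The formula is true on 3 of the 4 rows.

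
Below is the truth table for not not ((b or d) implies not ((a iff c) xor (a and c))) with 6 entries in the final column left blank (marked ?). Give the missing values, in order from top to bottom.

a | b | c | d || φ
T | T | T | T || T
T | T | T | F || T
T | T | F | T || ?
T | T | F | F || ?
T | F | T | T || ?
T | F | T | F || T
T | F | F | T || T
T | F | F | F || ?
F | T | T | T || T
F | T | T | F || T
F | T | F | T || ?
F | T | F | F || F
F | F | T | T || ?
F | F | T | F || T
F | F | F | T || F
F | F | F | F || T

T, T, T, T, F, T

Row a=T, b=T, c=F, d=T: ((b or d) implies not ((a iff c) xor (a and c))) = T, not ((b or d) implies not ((a iff c) xor (a and c))) = F, so the formula = T.
Row a=T, b=T, c=F, d=F: ((b or d) implies not ((a iff c) xor (a and c))) = T, not ((b or d) implies not ((a iff c) xor (a and c))) = F, so the formula = T.
Row a=T, b=F, c=T, d=T: ((b or d) implies not ((a iff c) xor (a and c))) = T, not ((b or d) implies not ((a iff c) xor (a and c))) = F, so the formula = T.
Row a=T, b=F, c=F, d=F: ((b or d) implies not ((a iff c) xor (a and c))) = T, not ((b or d) implies not ((a iff c) xor (a and c))) = F, so the formula = T.
Row a=F, b=T, c=F, d=T: ((b or d) implies not ((a iff c) xor (a and c))) = F, not ((b or d) implies not ((a iff c) xor (a and c))) = T, so the formula = F.
Row a=F, b=F, c=T, d=T: ((b or d) implies not ((a iff c) xor (a and c))) = T, not ((b or d) implies not ((a iff c) xor (a and c))) = F, so the formula = T.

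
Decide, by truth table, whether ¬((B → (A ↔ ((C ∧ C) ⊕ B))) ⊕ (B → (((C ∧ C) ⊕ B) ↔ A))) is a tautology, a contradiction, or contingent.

  A      B      C    |  (C ∧ C)  ((C ∧ C) ⊕ B)  (A ↔ ((C ∧ C) ⊕ B))  (B → (A ↔ ((C ∧ C) ⊕ B)))  (((C ∧ C) ⊕ B) ↔ A)  (B → (((C ∧ C) ⊕ B) ↔ A))    φ  
 True   True   True  |    True       False             False                   False                   False                   False             True
 True   True  False  |   False        True              True                    True                    True                    True             True
 True  False   True  |    True        True              True                    True                    True                    True             True
 True  False  False  |   False       False             False                    True                   False                    True             True
False   True   True  |    True       False              True                    True                    True                    True             True
False   True  False  |   False        True             False                   False                   False                   False             True
False  False   True  |    True        True             False                    True                   False                    True             True
False  False  False  |   False       False              True                    True                    True                    True             True
Every row is True, so the formula is a tautology.

tautology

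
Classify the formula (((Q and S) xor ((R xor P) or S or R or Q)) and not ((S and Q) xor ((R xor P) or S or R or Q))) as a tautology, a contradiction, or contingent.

contradiction

P  Q  R  S  |  φ
F  F  F  F  |  F
F  F  F  T  |  F
F  F  T  F  |  F
F  F  T  T  |  F
F  T  F  F  |  F
F  T  F  T  |  F
F  T  T  F  |  F
F  T  T  T  |  F
T  F  F  F  |  F
T  F  F  T  |  F
T  F  T  F  |  F
T  F  T  T  |  F
T  T  F  F  |  F
T  T  F  T  |  F
T  T  T  F  |  F
T  T  T  T  |  F
Every row is F, so the formula is a contradiction.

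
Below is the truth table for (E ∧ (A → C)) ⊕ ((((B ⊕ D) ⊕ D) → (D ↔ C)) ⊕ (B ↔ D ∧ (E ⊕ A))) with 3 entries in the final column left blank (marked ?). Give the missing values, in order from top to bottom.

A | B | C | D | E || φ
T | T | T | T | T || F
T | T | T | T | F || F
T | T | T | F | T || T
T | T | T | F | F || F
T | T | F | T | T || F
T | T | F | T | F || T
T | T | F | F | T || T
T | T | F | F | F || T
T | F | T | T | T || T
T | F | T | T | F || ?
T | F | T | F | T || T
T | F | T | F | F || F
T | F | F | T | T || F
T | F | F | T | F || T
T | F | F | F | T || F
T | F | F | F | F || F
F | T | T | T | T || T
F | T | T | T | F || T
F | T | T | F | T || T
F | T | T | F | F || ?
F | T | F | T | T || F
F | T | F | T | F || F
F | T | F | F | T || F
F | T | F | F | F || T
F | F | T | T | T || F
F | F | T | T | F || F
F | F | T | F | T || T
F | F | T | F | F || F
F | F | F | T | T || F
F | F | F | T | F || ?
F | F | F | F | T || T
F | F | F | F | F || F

T, F, F

Row A=T, B=F, C=T, D=T, E=F: (E ∧ (A → C)) = F, ((((B ⊕ D) ⊕ D) → (D ↔ C)) ⊕ (B ↔ D ∧ (E ⊕ A))) = T, so the formula = T.
Row A=F, B=T, C=T, D=F, E=F: (E ∧ (A → C)) = F, ((((B ⊕ D) ⊕ D) → (D ↔ C)) ⊕ (B ↔ D ∧ (E ⊕ A))) = F, so the formula = F.
Row A=F, B=F, C=F, D=T, E=F: (E ∧ (A → C)) = F, ((((B ⊕ D) ⊕ D) → (D ↔ C)) ⊕ (B ↔ D ∧ (E ⊕ A))) = F, so the formula = F.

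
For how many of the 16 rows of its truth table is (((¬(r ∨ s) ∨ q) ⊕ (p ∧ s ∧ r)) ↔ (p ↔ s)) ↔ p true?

6

p | q | r | s || φ
F | F | F | F || F
F | F | F | T || F
F | F | T | F || T
F | F | T | T || F
F | T | F | F || F
F | T | F | T || T
F | T | T | F || F
F | T | T | T || T
T | F | F | F || F
T | F | F | T || F
T | F | T | F || T
T | F | T | T || T
T | T | F | F || F
T | T | F | T || T
T | T | T | F || F
T | T | T | T || F
The formula is true on 6 of the 16 rows.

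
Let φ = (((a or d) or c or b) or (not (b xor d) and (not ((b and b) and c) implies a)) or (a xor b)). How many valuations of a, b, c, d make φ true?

15

a  b  c  d  |  (a or d)  ((a or d) or c or b)  (b xor d)  not (b xor d)  (b and b)  ((b and b) and c)  not ((b and b) and c)  (a xor b)  φ
0  0  0  0  |     0               0                0            1            0              0                    1                0      0
0  0  0  1  |     1               1                1            0            0              0                    1                0      1
0  0  1  0  |     0               1                0            1            0              0                    1                0      1
0  0  1  1  |     1               1                1            0            0              0                    1                0      1
0  1  0  0  |     0               1                1            0            1              0                    1                1      1
0  1  0  1  |     1               1                0            1            1              0                    1                1      1
0  1  1  0  |     0               1                1            0            1              1                    0                1      1
0  1  1  1  |     1               1                0            1            1              1                    0                1      1
1  0  0  0  |     1               1                0            1            0              0                    1                1      1
1  0  0  1  |     1               1                1            0            0              0                    1                1      1
1  0  1  0  |     1               1                0            1            0              0                    1                1      1
1  0  1  1  |     1               1                1            0            0              0                    1                1      1
1  1  0  0  |     1               1                1            0            1              0                    1                0      1
1  1  0  1  |     1               1                0            1            1              0                    1                0      1
1  1  1  0  |     1               1                1            0            1              1                    0                0      1
1  1  1  1  |     1               1                0            1            1              1                    0                0      1
The formula is true on 15 of the 16 rows.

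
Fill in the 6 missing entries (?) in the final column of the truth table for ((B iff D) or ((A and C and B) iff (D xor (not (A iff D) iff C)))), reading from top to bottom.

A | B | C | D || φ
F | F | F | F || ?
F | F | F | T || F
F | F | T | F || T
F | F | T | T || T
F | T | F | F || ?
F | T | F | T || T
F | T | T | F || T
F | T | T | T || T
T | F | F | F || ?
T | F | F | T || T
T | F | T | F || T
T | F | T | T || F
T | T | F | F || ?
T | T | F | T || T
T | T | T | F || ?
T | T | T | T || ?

T, F, T, T, T, T

Row A=F, B=F, C=F, D=F: (B iff D) = T, ((A and C and B) iff (D xor (not (A iff D) iff C))) = F, so the formula = T.
Row A=F, B=T, C=F, D=F: (B iff D) = F, ((A and C and B) iff (D xor (not (A iff D) iff C))) = F, so the formula = F.
Row A=T, B=F, C=F, D=F: (B iff D) = T, ((A and C and B) iff (D xor (not (A iff D) iff C))) = T, so the formula = T.
Row A=T, B=T, C=F, D=F: (B iff D) = F, ((A and C and B) iff (D xor (not (A iff D) iff C))) = T, so the formula = T.
Row A=T, B=T, C=T, D=F: (B iff D) = F, ((A and C and B) iff (D xor (not (A iff D) iff C))) = T, so the formula = T.
Row A=T, B=T, C=T, D=T: (B iff D) = T, ((A and C and B) iff (D xor (not (A iff D) iff C))) = T, so the formula = T.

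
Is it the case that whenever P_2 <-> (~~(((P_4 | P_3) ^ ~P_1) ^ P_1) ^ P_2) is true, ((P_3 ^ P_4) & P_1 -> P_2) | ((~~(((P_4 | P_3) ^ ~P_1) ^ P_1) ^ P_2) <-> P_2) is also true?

P_1  P_2  P_3  P_4  |  φ  ψ
 F    F    F    F   |  F  T
 F    F    F    T   |  T  T
 F    F    T    F   |  T  T
 F    F    T    T   |  T  T
 F    T    F    F   |  F  T
 F    T    F    T   |  T  T
 F    T    T    F   |  T  T
 F    T    T    T   |  T  T
 T    F    F    F   |  F  T
 T    F    F    T   |  T  T
 T    F    T    F   |  T  T
 T    F    T    T   |  T  T
 T    T    F    F   |  F  T
 T    T    F    T   |  T  T
 T    T    T    F   |  T  T
 T    T    T    T   |  T  T
In every row where φ is true, ψ is also true, so φ ⊨ ψ.

yes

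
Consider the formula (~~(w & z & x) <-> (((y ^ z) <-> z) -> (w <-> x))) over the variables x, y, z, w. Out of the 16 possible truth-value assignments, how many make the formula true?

x | y | z | w || (w & z & x) | ~(w & z & x) | ~~(w & z & x) | (y ^ z) | ((y ^ z) <-> z) | (w <-> x) | φ
1 | 1 | 1 | 1 ||      1      |      0       |       1       |    0    |        0        |     1     | 1
1 | 1 | 1 | 0 ||      0      |      1       |       0       |    0    |        0        |     0     | 0
1 | 1 | 0 | 1 ||      0      |      1       |       0       |    1    |        0        |     1     | 0
1 | 1 | 0 | 0 ||      0      |      1       |       0       |    1    |        0        |     0     | 0
1 | 0 | 1 | 1 ||      1      |      0       |       1       |    1    |        1        |     1     | 1
1 | 0 | 1 | 0 ||      0      |      1       |       0       |    1    |        1        |     0     | 1
1 | 0 | 0 | 1 ||      0      |      1       |       0       |    0    |        1        |     1     | 0
1 | 0 | 0 | 0 ||      0      |      1       |       0       |    0    |        1        |     0     | 1
0 | 1 | 1 | 1 ||      0      |      1       |       0       |    0    |        0        |     0     | 0
0 | 1 | 1 | 0 ||      0      |      1       |       0       |    0    |        0        |     1     | 0
0 | 1 | 0 | 1 ||      0      |      1       |       0       |    1    |        0        |     0     | 0
0 | 1 | 0 | 0 ||      0      |      1       |       0       |    1    |        0        |     1     | 0
0 | 0 | 1 | 1 ||      0      |      1       |       0       |    1    |        1        |     0     | 1
0 | 0 | 1 | 0 ||      0      |      1       |       0       |    1    |        1        |     1     | 0
0 | 0 | 0 | 1 ||      0      |      1       |       0       |    0    |        1        |     0     | 1
0 | 0 | 0 | 0 ||      0      |      1       |       0       |    0    |        1        |     1     | 0
The formula is true on 6 of the 16 rows.

6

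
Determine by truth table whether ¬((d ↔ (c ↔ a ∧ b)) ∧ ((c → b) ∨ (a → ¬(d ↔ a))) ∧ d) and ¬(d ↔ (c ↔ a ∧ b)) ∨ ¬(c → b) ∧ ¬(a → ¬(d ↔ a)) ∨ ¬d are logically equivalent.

equivalent

  a   |   b   |   c   |   d   ||   φ   |   ψ  
 True |  True |  True |  True || False | False
 True |  True |  True | False ||  True |  True
 True |  True | False |  True ||  True |  True
 True |  True | False | False ||  True |  True
 True | False |  True |  True ||  True |  True
 True | False |  True | False ||  True |  True
 True | False | False |  True || False | False
 True | False | False | False ||  True |  True
False |  True |  True |  True ||  True |  True
False |  True |  True | False ||  True |  True
False |  True | False |  True || False | False
False |  True | False | False ||  True |  True
False | False |  True |  True ||  True |  True
False | False |  True | False ||  True |  True
False | False | False |  True || False | False
False | False | False | False ||  True |  True
The columns for φ and ψ agree on every row, so they are logically equivalent.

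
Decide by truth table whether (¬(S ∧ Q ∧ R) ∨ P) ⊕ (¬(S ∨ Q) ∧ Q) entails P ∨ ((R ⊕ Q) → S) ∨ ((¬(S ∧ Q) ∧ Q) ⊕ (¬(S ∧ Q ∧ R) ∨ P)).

P | Q | R | S | φ | ψ
- | - | - | - | - | -
1 | 1 | 1 | 1 | 1 | 1
1 | 1 | 1 | 0 | 1 | 1
1 | 1 | 0 | 1 | 1 | 1
1 | 1 | 0 | 0 | 1 | 1
1 | 0 | 1 | 1 | 1 | 1
1 | 0 | 1 | 0 | 1 | 1
1 | 0 | 0 | 1 | 1 | 1
1 | 0 | 0 | 0 | 1 | 1
0 | 1 | 1 | 1 | 0 | 1
0 | 1 | 1 | 0 | 1 | 1
0 | 1 | 0 | 1 | 1 | 1
0 | 1 | 0 | 0 | 1 | 0
0 | 0 | 1 | 1 | 1 | 1
0 | 0 | 1 | 0 | 1 | 1
0 | 0 | 0 | 1 | 1 | 1
0 | 0 | 0 | 0 | 1 | 1
At P=0, Q=1, R=0, S=0 we have φ true but ψ false, so φ does not entail ψ.

no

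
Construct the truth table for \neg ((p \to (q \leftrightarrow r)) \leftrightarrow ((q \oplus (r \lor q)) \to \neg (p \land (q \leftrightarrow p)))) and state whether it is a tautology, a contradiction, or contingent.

contingent

p | q | r | (q \leftrightarrow r) | (r \lor q) | (q \oplus (r \lor q)) | (q \leftrightarrow p) | φ
- | - | - | --------------------- | ---------- | --------------------- | --------------------- | -
1 | 1 | 1 |           1           |     1      |           0           |           1           | 0
1 | 1 | 0 |           0           |     1      |           0           |           1           | 1
1 | 0 | 1 |           0           |     1      |           1           |           0           | 1
1 | 0 | 0 |           1           |     0      |           0           |           0           | 0
0 | 1 | 1 |           1           |     1      |           0           |           0           | 0
0 | 1 | 0 |           0           |     1      |           0           |           0           | 0
0 | 0 | 1 |           0           |     1      |           1           |           1           | 0
0 | 0 | 0 |           1           |     0      |           0           |           1           | 0
2 of 8 rows are 1, so the formula is contingent.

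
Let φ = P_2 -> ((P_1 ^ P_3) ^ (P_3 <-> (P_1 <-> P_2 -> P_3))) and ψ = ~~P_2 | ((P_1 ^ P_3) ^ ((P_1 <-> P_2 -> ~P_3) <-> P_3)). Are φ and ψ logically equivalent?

not equivalent

P_1 | P_2 | P_3 | φ | ψ
--- | --- | --- | - | -
 1  |  1  |  1  | 1 | 1
 1  |  1  |  0  | 0 | 1
 1  |  0  |  1  | 1 | 1
 1  |  0  |  0  | 1 | 1
 0  |  1  |  1  | 1 | 1
 0  |  1  |  0  | 0 | 1
 0  |  0  |  1  | 1 | 1
 0  |  0  |  0  | 1 | 1
The columns differ at P_1=1, P_2=1, P_3=0 (φ=0, ψ=1), so they are not equivalent.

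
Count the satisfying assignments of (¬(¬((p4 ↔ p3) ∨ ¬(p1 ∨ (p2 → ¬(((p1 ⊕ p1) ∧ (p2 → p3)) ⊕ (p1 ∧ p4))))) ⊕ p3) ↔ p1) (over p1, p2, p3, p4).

p1  p2  p3  p4  |  φ
T   T   T   T   |  F
T   T   T   F   |  T
T   T   F   T   |  F
T   T   F   F   |  T
T   F   T   T   |  F
T   F   T   F   |  T
T   F   F   T   |  F
T   F   F   F   |  T
F   T   T   T   |  T
F   T   T   F   |  F
F   T   F   T   |  T
F   T   F   F   |  F
F   F   T   T   |  T
F   F   T   F   |  F
F   F   F   T   |  T
F   F   F   F   |  F
The formula is true on 8 of the 16 rows.

8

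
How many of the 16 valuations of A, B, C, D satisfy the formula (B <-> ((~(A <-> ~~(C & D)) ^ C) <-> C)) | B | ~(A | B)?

15

A  B  C  D     (C & D)  ~(C & D)  ~~(C & D)  (A <-> ~~(C & D))  ~(A <-> ~~(C & D))  (~(A <-> ~~(C & D)) ^ C)  (A | B)  ~(A | B)  (B | ~(A | B))  φ
T  T  T  T        T        F          T              T                  F                      T                 T        F            T         T
T  T  T  F        F        T          F              F                  T                      F                 T        F            T         T
T  T  F  T        F        T          F              F                  T                      T                 T        F            T         T
T  T  F  F        F        T          F              F                  T                      T                 T        F            T         T
T  F  T  T        T        F          T              T                  F                      T                 T        F            F         F
T  F  T  F        F        T          F              F                  T                      F                 T        F            F         T
T  F  F  T        F        T          F              F                  T                      T                 T        F            F         T
T  F  F  F        F        T          F              F                  T                      T                 T        F            F         T
F  T  T  T        T        F          T              F                  T                      F                 T        F            T         T
F  T  T  F        F        T          F              T                  F                      T                 T        F            T         T
F  T  F  T        F        T          F              T                  F                      F                 T        F            T         T
F  T  F  F        F        T          F              T                  F                      F                 T        F            T         T
F  F  T  T        T        F          T              F                  T                      F                 F        T            T         T
F  F  T  F        F        T          F              T                  F                      T                 F        T            T         T
F  F  F  T        F        T          F              T                  F                      F                 F        T            T         T
F  F  F  F        F        T          F              T                  F                      F                 F        T            T         T
The formula is true on 15 of the 16 rows.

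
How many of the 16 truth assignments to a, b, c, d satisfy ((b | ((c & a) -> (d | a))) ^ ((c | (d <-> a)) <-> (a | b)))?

a | b | c | d || φ
T | T | T | T || F
T | T | T | F || F
T | T | F | T || F
T | T | F | F || T
T | F | T | T || F
T | F | T | F || F
T | F | F | T || F
T | F | F | F || T
F | T | T | T || F
F | T | T | F || F
F | T | F | T || T
F | T | F | F || F
F | F | T | T || T
F | F | T | F || T
F | F | F | T || F
F | F | F | F || T
The formula is true on 6 of the 16 rows.

6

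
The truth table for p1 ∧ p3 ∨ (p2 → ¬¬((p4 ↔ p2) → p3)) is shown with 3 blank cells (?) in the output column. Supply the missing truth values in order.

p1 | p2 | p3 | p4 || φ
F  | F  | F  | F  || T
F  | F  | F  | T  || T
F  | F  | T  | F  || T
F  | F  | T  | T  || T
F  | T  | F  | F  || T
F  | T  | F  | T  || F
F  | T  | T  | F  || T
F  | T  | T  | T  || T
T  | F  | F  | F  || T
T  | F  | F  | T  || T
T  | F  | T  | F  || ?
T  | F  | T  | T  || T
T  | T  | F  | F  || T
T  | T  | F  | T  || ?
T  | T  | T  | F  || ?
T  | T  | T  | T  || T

Row p1=T, p2=F, p3=T, p4=F: (p1 ∧ p3) = T, (p2 → ¬¬((p4 ↔ p2) → p3)) = T, so the formula = T.
Row p1=T, p2=T, p3=F, p4=T: (p1 ∧ p3) = F, (p2 → ¬¬((p4 ↔ p2) → p3)) = F, so the formula = F.
Row p1=T, p2=T, p3=T, p4=F: (p1 ∧ p3) = T, (p2 → ¬¬((p4 ↔ p2) → p3)) = T, so the formula = T.

T, F, T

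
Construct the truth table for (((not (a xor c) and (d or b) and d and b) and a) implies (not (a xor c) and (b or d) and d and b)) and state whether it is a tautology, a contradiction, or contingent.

a | b | c | d | φ
- | - | - | - | -
F | F | F | F | T
F | F | F | T | T
F | F | T | F | T
F | F | T | T | T
F | T | F | F | T
F | T | F | T | T
F | T | T | F | T
F | T | T | T | T
T | F | F | F | T
T | F | F | T | T
T | F | T | F | T
T | F | T | T | T
T | T | F | F | T
T | T | F | T | T
T | T | T | F | T
T | T | T | T | T
Every row is T, so the formula is a tautology.

tautology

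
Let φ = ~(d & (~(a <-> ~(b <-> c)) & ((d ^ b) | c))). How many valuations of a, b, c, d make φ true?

13

  a      b      c      d       (b <-> c)  ~(b <-> c)  (a <-> ~(b <-> c))  ~(a <-> ~(b <-> c))  (d ^ b)  ((d ^ b) | c)    φ  
False  False  False  False        True      False            True                False          False       False       True
False  False  False   True        True      False            True                False           True        True       True
False  False   True  False       False       True           False                 True          False        True       True
False  False   True   True       False       True           False                 True           True        True      False
False   True  False  False       False       True           False                 True           True        True       True
False   True  False   True       False       True           False                 True          False       False       True
False   True   True  False        True      False            True                False           True        True       True
False   True   True   True        True      False            True                False          False        True       True
 True  False  False  False        True      False           False                 True          False       False       True
 True  False  False   True        True      False           False                 True           True        True      False
 True  False   True  False       False       True            True                False          False        True       True
 True  False   True   True       False       True            True                False           True        True       True
 True   True  False  False       False       True            True                False           True        True       True
 True   True  False   True       False       True            True                False          False       False       True
 True   True   True  False        True      False           False                 True           True        True       True
 True   True   True   True        True      False           False                 True          False        True      False
The formula is true on 13 of the 16 rows.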